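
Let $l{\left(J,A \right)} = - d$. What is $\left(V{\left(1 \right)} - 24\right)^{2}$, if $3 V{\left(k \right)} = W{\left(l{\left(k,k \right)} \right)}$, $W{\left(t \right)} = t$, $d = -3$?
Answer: $529$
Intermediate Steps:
$l{\left(J,A \right)} = 3$ ($l{\left(J,A \right)} = \left(-1\right) \left(-3\right) = 3$)
$V{\left(k \right)} = 1$ ($V{\left(k \right)} = \frac{1}{3} \cdot 3 = 1$)
$\left(V{\left(1 \right)} - 24\right)^{2} = \left(1 - 24\right)^{2} = \left(-23\right)^{2} = 529$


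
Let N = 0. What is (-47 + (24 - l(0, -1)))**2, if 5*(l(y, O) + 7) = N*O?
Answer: 256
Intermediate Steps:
l(y, O) = -7 (l(y, O) = -7 + (0*O)/5 = -7 + (1/5)*0 = -7 + 0 = -7)
(-47 + (24 - l(0, -1)))**2 = (-47 + (24 - 1*(-7)))**2 = (-47 + (24 + 7))**2 = (-47 + 31)**2 = (-16)**2 = 256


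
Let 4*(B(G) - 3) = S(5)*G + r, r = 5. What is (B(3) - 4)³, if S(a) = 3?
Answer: 125/8 ≈ 15.625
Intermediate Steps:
B(G) = 17/4 + 3*G/4 (B(G) = 3 + (3*G + 5)/4 = 3 + (5 + 3*G)/4 = 3 + (5/4 + 3*G/4) = 17/4 + 3*G/4)
(B(3) - 4)³ = ((17/4 + (¾)*3) - 4)³ = ((17/4 + 9/4) - 4)³ = (13/2 - 4)³ = (5/2)³ = 125/8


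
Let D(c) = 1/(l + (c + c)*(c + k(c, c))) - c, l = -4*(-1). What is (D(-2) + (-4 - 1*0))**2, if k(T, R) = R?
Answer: 1521/400 ≈ 3.8025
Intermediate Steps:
l = 4
D(c) = 1/(4 + 4*c**2) - c (D(c) = 1/(4 + (c + c)*(c + c)) - c = 1/(4 + (2*c)*(2*c)) - c = 1/(4 + 4*c**2) - c)
(D(-2) + (-4 - 1*0))**2 = ((1/4 - 1*(-2) - 1*(-2)**3)/(1 + (-2)**2) + (-4 - 1*0))**2 = ((1/4 + 2 - 1*(-8))/(1 + 4) + (-4 + 0))**2 = ((1/4 + 2 + 8)/5 - 4)**2 = ((1/5)*(41/4) - 4)**2 = (41/20 - 4)**2 = (-39/20)**2 = 1521/400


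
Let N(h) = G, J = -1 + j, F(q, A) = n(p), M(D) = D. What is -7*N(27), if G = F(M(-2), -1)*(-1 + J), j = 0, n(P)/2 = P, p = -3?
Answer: -84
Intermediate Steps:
n(P) = 2*P
F(q, A) = -6 (F(q, A) = 2*(-3) = -6)
J = -1 (J = -1 + 0 = -1)
G = 12 (G = -6*(-1 - 1) = -6*(-2) = 12)
N(h) = 12
-7*N(27) = -7*12 = -84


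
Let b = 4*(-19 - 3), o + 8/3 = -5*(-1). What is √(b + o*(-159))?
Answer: 3*I*√51 ≈ 21.424*I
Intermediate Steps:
o = 7/3 (o = -8/3 - 5*(-1) = -8/3 + 5 = 7/3 ≈ 2.3333)
b = -88 (b = 4*(-22) = -88)
√(b + o*(-159)) = √(-88 + (7/3)*(-159)) = √(-88 - 371) = √(-459) = 3*I*√51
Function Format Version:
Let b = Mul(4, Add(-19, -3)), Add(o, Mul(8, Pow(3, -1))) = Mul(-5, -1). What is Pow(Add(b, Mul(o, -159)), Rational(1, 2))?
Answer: Mul(3, I, Pow(51, Rational(1, 2))) ≈ Mul(21.424, I)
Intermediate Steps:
o = Rational(7, 3) (o = Add(Rational(-8, 3), Mul(-5, -1)) = Add(Rational(-8, 3), 5) = Rational(7, 3) ≈ 2.3333)
b = -88 (b = Mul(4, -22) = -88)
Pow(Add(b, Mul(o, -159)), Rational(1, 2)) = Pow(Add(-88, Mul(Rational(7, 3), -159)), Rational(1, 2)) = Pow(Add(-88, -371), Rational(1, 2)) = Pow(-459, Rational(1, 2)) = Mul(3, I, Pow(51, Rational(1, 2)))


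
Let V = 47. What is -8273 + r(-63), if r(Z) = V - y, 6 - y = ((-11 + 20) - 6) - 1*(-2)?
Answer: -8227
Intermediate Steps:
y = 1 (y = 6 - (((-11 + 20) - 6) - 1*(-2)) = 6 - ((9 - 6) + 2) = 6 - (3 + 2) = 6 - 1*5 = 6 - 5 = 1)
r(Z) = 46 (r(Z) = 47 - 1*1 = 47 - 1 = 46)
-8273 + r(-63) = -8273 + 46 = -8227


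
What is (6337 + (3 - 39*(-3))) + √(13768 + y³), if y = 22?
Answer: 6457 + 4*√1526 ≈ 6613.3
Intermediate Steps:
(6337 + (3 - 39*(-3))) + √(13768 + y³) = (6337 + (3 - 39*(-3))) + √(13768 + 22³) = (6337 + (3 + 117)) + √(13768 + 10648) = (6337 + 120) + √24416 = 6457 + 4*√1526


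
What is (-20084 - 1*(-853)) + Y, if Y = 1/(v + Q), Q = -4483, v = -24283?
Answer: -553198947/28766 ≈ -19231.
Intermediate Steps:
Y = -1/28766 (Y = 1/(-24283 - 4483) = 1/(-28766) = -1/28766 ≈ -3.4763e-5)
(-20084 - 1*(-853)) + Y = (-20084 - 1*(-853)) - 1/28766 = (-20084 + 853) - 1/28766 = -19231 - 1/28766 = -553198947/28766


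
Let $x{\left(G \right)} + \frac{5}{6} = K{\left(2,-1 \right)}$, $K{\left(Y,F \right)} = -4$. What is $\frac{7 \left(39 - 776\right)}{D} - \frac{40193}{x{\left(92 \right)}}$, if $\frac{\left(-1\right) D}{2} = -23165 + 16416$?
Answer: $\frac{3255001073}{391442} \approx 8315.4$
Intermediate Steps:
$x{\left(G \right)} = - \frac{29}{6}$ ($x{\left(G \right)} = - \frac{5}{6} - 4 = - \frac{29}{6}$)
$D = 13498$ ($D = - 2 \left(-23165 + 16416\right) = \left(-2\right) \left(-6749\right) = 13498$)
$\frac{7 \left(39 - 776\right)}{D} - \frac{40193}{x{\left(92 \right)}} = \frac{7 \left(39 - 776\right)}{13498} - \frac{40193}{- \frac{29}{6}} = 7 \left(39 - 776\right) \frac{1}{13498} - - \frac{241158}{29} = 7 \left(-737\right) \frac{1}{13498} + \frac{241158}{29} = \left(-5159\right) \frac{1}{13498} + \frac{241158}{29} = - \frac{5159}{13498} + \frac{241158}{29} = \frac{3255001073}{391442}$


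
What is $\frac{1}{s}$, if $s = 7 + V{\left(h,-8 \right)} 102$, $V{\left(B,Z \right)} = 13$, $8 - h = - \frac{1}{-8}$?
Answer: $\frac{1}{1333} \approx 0.00075019$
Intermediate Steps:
$h = \frac{63}{8}$ ($h = 8 - - \frac{1}{-8} = 8 - \left(-1\right) \left(- \frac{1}{8}\right) = 8 - \frac{1}{8} = \frac{63}{8} \approx 7.875$)
$s = 1333$ ($s = 7 + 13 \cdot 102 = 7 + 1326 = 1333$)
$\frac{1}{s} = \frac{1}{1333}$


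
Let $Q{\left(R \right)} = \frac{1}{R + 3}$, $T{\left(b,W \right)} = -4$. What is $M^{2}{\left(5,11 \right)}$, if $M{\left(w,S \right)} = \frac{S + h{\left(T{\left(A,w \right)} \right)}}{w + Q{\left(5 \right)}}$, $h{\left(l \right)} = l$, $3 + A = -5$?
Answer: $\frac{3136}{1681} \approx 1.8656$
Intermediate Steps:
$A = -8$ ($A = -3 - 5 = -8$)
$Q{\left(R \right)} = \frac{1}{3 + R}$
$M{\left(w,S \right)} = \frac{-4 + S}{\frac{1}{8} + w}$ ($M{\left(w,S \right)} = \frac{S - 4}{w + \frac{1}{3 + 5}} = \frac{-4 + S}{w + \frac{1}{8}} = \frac{-4 + S}{\frac{1}{8} + w}$)
$M^{2}{\left(5,11 \right)} = \left(\frac{8 \left(-4 + 11\right)}{1 + 8 \cdot 5}\right)^{2} = \left(8 \frac{1}{1 + 40} \cdot 7\right)^{2} = \left(8 \cdot \frac{1}{41} \cdot 7\right)^{2} = \left(\frac{56}{41}\right)^{2} = \frac{3136}{1681}$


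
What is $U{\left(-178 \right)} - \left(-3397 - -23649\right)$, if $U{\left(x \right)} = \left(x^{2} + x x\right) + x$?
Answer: $42938$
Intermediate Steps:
$U{\left(x \right)} = x + 2 x^{2}$ ($U{\left(x \right)} = \left(x^{2} + x^{2}\right) + x = 2 x^{2} + x = x + 2 x^{2}$)
$U{\left(-178 \right)} - \left(-3397 - -23649\right) = - 178 \left(1 + 2 \left(-178\right)\right) - \left(-3397 - -23649\right) = - 178 \left(1 - 356\right) - \left(-3397 + 23649\right) = \left(-178\right) \left(-355\right) - 20252 = 63190 - 20252 = 42938$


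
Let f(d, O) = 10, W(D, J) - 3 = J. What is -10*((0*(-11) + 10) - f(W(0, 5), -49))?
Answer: 0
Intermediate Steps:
W(D, J) = 3 + J
-10*((0*(-11) + 10) - f(W(0, 5), -49)) = -10*((0*(-11) + 10) - 1*10) = -10*((0 + 10) - 10) = -10*(10 - 10) = -10*0 = 0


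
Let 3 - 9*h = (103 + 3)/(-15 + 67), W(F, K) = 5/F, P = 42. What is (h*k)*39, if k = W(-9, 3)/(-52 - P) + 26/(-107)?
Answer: -536525/543132 ≈ -0.98783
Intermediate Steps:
k = -21461/90522 (k = (5/(-9))/(-52 - 1*42) + 26/(-107) = (5*(-1/9))/(-52 - 42) + 26*(-1/107) = -5/9/(-94) - 26/107 = -5/9*(-1/94) - 26/107 = 5/846 - 26/107 = -21461/90522 ≈ -0.23708)
h = 25/234 (h = 1/3 - (103 + 3)/(9*(-15 + 67)) = 1/3 - 106/(9*52) = 1/3 - 1/9*53/26 = 1/3 - 53/234 = 25/234 ≈ 0.10684)
(h*k)*39 = ((25/234)*(-21461/90522))*39 = -536525/21182148*39 = -536525/543132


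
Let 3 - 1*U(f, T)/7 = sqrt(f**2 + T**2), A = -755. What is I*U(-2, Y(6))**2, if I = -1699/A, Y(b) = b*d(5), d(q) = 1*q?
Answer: 76008163/755 - 999012*sqrt(226)/755 ≈ 80781.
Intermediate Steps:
d(q) = q
Y(b) = 5*b (Y(b) = b*5 = 5*b)
I = 1699/755 (I = -1699/(-755) = -1699*(-1/755) = 1699/755 ≈ 2.2503)
U(f, T) = 21 - 7*sqrt(T**2 + f**2) (U(f, T) = 21 - 7*sqrt(f**2 + T**2) = 21 - 7*sqrt(T**2 + f**2))
I*U(-2, Y(6))**2 = 1699*(21 - 7*sqrt((5*6)**2 + (-2)**2))**2/755 = 1699*(21 - 7*sqrt(30**2 + 4))**2/755 = 1699*(21 - 7*sqrt(900 + 4))**2/755 = 1699*(21 - 14*sqrt(226))**2/755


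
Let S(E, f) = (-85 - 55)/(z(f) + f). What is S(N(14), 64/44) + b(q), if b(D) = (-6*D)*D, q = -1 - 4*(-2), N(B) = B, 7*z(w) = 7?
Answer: -9478/27 ≈ -351.04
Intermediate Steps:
z(w) = 1 (z(w) = (1/7)*7 = 1)
S(E, f) = -140/(1 + f) (S(E, f) = (-85 - 55)/(1 + f) = -140/(1 + f))
q = 7 (q = -1 + 8 = 7)
b(D) = -6*D**2
S(N(14), 64/44) + b(q) = -140/(1 + 64/44) - 6*7**2 = -140/(1 + 64*(1/44)) - 6*49 = -140/(1 + 16/11) - 294 = -140/27/11 - 294 = -140*11/27 - 294 = -1540/27 - 294 = -9478/27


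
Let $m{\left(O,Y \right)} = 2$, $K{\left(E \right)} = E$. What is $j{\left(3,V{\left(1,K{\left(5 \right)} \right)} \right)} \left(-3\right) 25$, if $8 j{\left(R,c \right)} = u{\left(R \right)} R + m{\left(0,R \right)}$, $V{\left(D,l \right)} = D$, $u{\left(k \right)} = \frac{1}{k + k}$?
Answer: $- \frac{375}{16} \approx -23.438$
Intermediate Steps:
$u{\left(k \right)} = \frac{1}{2 k}$
$j{\left(R,c \right)} = \frac{5}{16}$ ($j{\left(R,c \right)} = \frac{\frac{1}{2 R} R + 2}{8} = \frac{\frac{1}{2} + 2}{8} = \frac{1}{8} \cdot \frac{5}{2} = \frac{5}{16}$)
$j{\left(3,V{\left(1,K{\left(5 \right)} \right)} \right)} \left(-3\right) 25 = \frac{5}{16} \left(-3\right) 25 = \left(- \frac{15}{16}\right) 25 = - \frac{375}{16}$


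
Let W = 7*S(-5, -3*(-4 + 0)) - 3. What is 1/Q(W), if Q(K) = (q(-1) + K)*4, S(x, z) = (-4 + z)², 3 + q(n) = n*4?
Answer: 1/1752 ≈ 0.00057078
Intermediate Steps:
q(n) = -3 + 4*n (q(n) = -3 + n*4 = -3 + 4*n)
W = 445 (W = 7*(-4 - 3*(-4 + 0))² - 3 = 7*(-4 - 3*(-4))² - 3 = 7*(-4 + 12)² - 3 = 7*8² - 3 = 7*64 - 3 = 448 - 3 = 445)
Q(K) = -28 + 4*K (Q(K) = ((-3 + 4*(-1)) + K)*4 = ((-3 - 4) + K)*4 = (-7 + K)*4 = -28 + 4*K)
1/Q(W) = 1/(-28 + 4*445) = 1/(-28 + 1780) = 1/1752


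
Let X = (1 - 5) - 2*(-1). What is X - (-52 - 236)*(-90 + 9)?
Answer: -23330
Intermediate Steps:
X = -2 (X = -4 + 2 = -2)
X - (-52 - 236)*(-90 + 9) = -2 - (-52 - 236)*(-90 + 9) = -2 - (-288)*(-81) = -2 - 1*23328 = -2 - 23328 = -23330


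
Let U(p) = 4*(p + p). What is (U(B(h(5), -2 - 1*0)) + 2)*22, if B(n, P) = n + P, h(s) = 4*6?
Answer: 3916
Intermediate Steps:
h(s) = 24
B(n, P) = P + n
U(p) = 8*p (U(p) = 4*(2*p) = 8*p)
(U(B(h(5), -2 - 1*0)) + 2)*22 = (8*((-2 - 1*0) + 24) + 2)*22 = (8*((-2 + 0) + 24) + 2)*22 = (8*(-2 + 24) + 2)*22 = (8*22 + 2)*22 = (176 + 2)*22 = 178*22 = 3916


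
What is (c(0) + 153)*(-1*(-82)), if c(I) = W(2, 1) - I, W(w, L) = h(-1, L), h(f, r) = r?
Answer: 12628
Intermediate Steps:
W(w, L) = L
c(I) = 1 - I
(c(0) + 153)*(-1*(-82)) = ((1 - 1*0) + 153)*(-1*(-82)) = ((1 + 0) + 153)*82 = (1 + 153)*82 = 154*82 = 12628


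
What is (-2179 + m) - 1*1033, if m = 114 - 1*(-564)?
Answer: -2534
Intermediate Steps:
m = 678 (m = 114 + 564 = 678)
(-2179 + m) - 1*1033 = (-2179 + 678) - 1*1033 = -1501 - 1033 = -2534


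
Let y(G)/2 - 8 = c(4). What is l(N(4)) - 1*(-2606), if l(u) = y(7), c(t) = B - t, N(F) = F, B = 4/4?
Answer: 2616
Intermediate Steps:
B = 1 (B = 4*(1/4) = 1)
c(t) = 1 - t
y(G) = 10 (y(G) = 16 + 2*(1 - 1*4) = 16 + 2*(1 - 4) = 16 + 2*(-3) = 16 - 6 = 10)
l(u) = 10
l(N(4)) - 1*(-2606) = 10 - 1*(-2606) = 10 + 2606 = 2616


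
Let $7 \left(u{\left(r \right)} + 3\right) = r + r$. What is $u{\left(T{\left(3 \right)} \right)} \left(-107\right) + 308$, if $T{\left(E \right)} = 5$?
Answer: $\frac{3333}{7} \approx 476.14$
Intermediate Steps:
$u{\left(r \right)} = -3 + \frac{2 r}{7}$ ($u{\left(r \right)} = -3 + \frac{r + r}{7} = -3 + \frac{2 r}{7}$)
$u{\left(T{\left(3 \right)} \right)} \left(-107\right) + 308 = \left(-3 + \frac{2}{7} \cdot 5\right) \left(-107\right) + 308 = \left(-3 + \frac{10}{7}\right) \left(-107\right) + 308 = \left(- \frac{11}{7}\right) \left(-107\right) + 308 = \frac{1177}{7} + 308 = \frac{3333}{7}$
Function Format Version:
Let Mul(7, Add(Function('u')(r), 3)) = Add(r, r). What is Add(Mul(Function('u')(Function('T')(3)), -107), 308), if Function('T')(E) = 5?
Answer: Rational(3333, 7) ≈ 476.14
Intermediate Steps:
Function('u')(r) = Add(-3, Mul(Rational(2, 7), r)) (Function('u')(r) = Add(-3, Mul(Rational(1, 7), Add(r, r))) = Add(-3, Mul(Rational(1, 7), Mul(2, r))) = Add(-3, Mul(Rational(2, 7), r)))
Add(Mul(Function('u')(Function('T')(3)), -107), 308) = Add(Mul(Add(-3, Mul(Rational(2, 7), 5)), -107), 308) = Add(Mul(Add(-3, Rational(10, 7)), -107), 308) = Add(Mul(Rational(-11, 7), -107), 308) = Add(Rational(1177, 7), 308) = Rational(3333, 7)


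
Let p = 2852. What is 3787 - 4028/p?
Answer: 2699124/713 ≈ 3785.6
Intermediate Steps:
3787 - 4028/p = 3787 - 4028/2852 = 3787 - 1*1007/713 = 3787 - 1007/713 = 2699124/713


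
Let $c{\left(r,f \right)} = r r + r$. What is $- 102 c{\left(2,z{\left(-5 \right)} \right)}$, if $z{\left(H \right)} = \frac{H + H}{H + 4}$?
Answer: $-612$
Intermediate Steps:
$z{\left(H \right)} = \frac{2 H}{4 + H}$
$c{\left(r,f \right)} = r + r^{2}$ ($c{\left(r,f \right)} = r^{2} + r = r + r^{2}$)
$- 102 c{\left(2,z{\left(-5 \right)} \right)} = - 102 \cdot 2 \left(1 + 2\right) = - 102 \cdot 2 \cdot 3 = \left(-102\right) 6 = -612$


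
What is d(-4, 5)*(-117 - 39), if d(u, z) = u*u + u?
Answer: -1872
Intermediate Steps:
d(u, z) = u + u**2 (d(u, z) = u**2 + u = u + u**2)
d(-4, 5)*(-117 - 39) = (-4*(1 - 4))*(-117 - 39) = -4*(-3)*(-156) = 12*(-156) = -1872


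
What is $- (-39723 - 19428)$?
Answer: $59151$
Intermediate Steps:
$- (-39723 - 19428) = \left(-1\right) \left(-59151\right) = 59151$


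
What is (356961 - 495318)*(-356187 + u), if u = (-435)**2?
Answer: 23100361434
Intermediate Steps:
u = 189225
(356961 - 495318)*(-356187 + u) = (356961 - 495318)*(-356187 + 189225) = -138357*(-166962) = 23100361434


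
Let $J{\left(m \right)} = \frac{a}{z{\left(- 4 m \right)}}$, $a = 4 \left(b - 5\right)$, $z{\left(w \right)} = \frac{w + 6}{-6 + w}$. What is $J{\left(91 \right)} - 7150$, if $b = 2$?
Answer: $- \frac{1282070}{179} \approx -7162.4$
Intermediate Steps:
$z{\left(w \right)} = \frac{6 + w}{-6 + w}$
$a = -12$ ($a = 4 \left(2 - 5\right) = 4 \left(-3\right) = -12$)
$J{\left(m \right)} = - \frac{12 \left(-6 - 4 m\right)}{6 - 4 m}$ ($J{\left(m \right)} = - \frac{12}{\frac{1}{-6 - 4 m} \left(6 - 4 m\right)} = - 12 \frac{-6 - 4 m}{6 - 4 m} = - \frac{12 \left(-6 - 4 m\right)}{6 - 4 m}$)
$J{\left(91 \right)} - 7150 = \frac{12 \left(-3 - 182\right)}{-3 + 2 \cdot 91} - 7150 = \frac{12 \left(-3 - 182\right)}{-3 + 182} - 7150 = 12 \cdot \frac{1}{179} \left(-185\right) - 7150 = - \frac{2220}{179} - 7150 = - \frac{1282070}{179}$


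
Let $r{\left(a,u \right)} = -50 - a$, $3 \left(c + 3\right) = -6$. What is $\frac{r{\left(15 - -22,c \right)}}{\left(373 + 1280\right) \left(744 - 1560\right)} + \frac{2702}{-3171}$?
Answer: $- \frac{664899}{780368} \approx -0.85203$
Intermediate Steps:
$c = -5$ ($c = -3 + \frac{1}{3} \left(-6\right) = -3 - 2 = -5$)
$\frac{r{\left(15 - -22,c \right)}}{\left(373 + 1280\right) \left(744 - 1560\right)} + \frac{2702}{-3171} = \frac{-50 - \left(15 - -22\right)}{\left(373 + 1280\right) \left(744 - 1560\right)} + \frac{2702}{-3171} = \frac{-50 - \left(15 + 22\right)}{1653 \left(-816\right)} + 2702 \left(- \frac{1}{3171}\right) = \frac{-50 - 37}{-1348848} - \frac{386}{453} = \left(-50 - 37\right) \left(- \frac{1}{1348848}\right) - \frac{386}{453} = \left(-87\right) \left(- \frac{1}{1348848}\right) - \frac{386}{453} = \frac{1}{15504} - \frac{386}{453} = - \frac{664899}{780368}$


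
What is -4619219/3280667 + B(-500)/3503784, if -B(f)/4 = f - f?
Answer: -4619219/3280667 ≈ -1.4080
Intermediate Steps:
B(f) = 0 (B(f) = -4*(f - f) = -4*0 = 0)
-4619219/3280667 + B(-500)/3503784 = -4619219/3280667 + 0/3503784 = -4619219*1/3280667 + 0*(1/3503784) = -4619219/3280667 + 0 = -4619219/3280667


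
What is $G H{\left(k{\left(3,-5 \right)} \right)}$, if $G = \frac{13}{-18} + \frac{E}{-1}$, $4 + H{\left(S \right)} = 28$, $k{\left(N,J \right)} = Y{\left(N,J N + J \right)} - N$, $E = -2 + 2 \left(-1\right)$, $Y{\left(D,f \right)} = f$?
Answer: $\frac{236}{3} \approx 78.667$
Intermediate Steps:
$E = -4$ ($E = -2 - 2 = -4$)
$k{\left(N,J \right)} = J - N + J N$ ($k{\left(N,J \right)} = \left(J N + J\right) - N = \left(J + J N\right) - N = J - N + J N$)
$H{\left(S \right)} = 24$ ($H{\left(S \right)} = -4 + 28 = 24$)
$G = \frac{59}{18}$ ($G = \frac{13}{-18} - \frac{4}{-1} = 13 \left(- \frac{1}{18}\right) - -4 = - \frac{13}{18} + 4 = \frac{59}{18} \approx 3.2778$)
$G H{\left(k{\left(3,-5 \right)} \right)} = \frac{59}{18} \cdot 24 = \frac{236}{3}$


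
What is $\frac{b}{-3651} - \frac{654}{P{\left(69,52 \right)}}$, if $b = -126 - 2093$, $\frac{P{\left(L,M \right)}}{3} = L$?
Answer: $- \frac{71423}{27991} \approx -2.5516$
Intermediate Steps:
$P{\left(L,M \right)} = 3 L$
$b = -2219$ ($b = -126 - 2093 = -2219$)
$\frac{b}{-3651} - \frac{654}{P{\left(69,52 \right)}} = - \frac{2219}{-3651} - \frac{654}{3 \cdot 69} = \left(-2219\right) \left(- \frac{1}{3651}\right) - \frac{654}{207} = \frac{2219}{3651} - \frac{218}{69} = - \frac{71423}{27991}$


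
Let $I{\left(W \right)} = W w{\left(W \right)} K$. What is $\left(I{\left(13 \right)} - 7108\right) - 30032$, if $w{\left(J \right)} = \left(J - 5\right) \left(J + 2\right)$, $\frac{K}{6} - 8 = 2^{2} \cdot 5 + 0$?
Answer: $224940$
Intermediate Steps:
$K = 168$ ($K = 48 + 6 \left(2^{2} \cdot 5 + 0\right) = 48 + 6 \left(4 \cdot 5 + 0\right) = 48 + 6 \left(20 + 0\right) = 48 + 6 \cdot 20 = 48 + 120 = 168$)
$w{\left(J \right)} = \left(-5 + J\right) \left(2 + J\right)$
$I{\left(W \right)} = 168 W \left(-10 + W^{2} - 3 W\right)$ ($I{\left(W \right)} = W \left(-10 + W^{2} - 3 W\right) 168 = 168 W \left(-10 + W^{2} - 3 W\right)$)
$\left(I{\left(13 \right)} - 7108\right) - 30032 = \left(168 \cdot 13 \left(-10 + 13^{2} - 39\right) - 7108\right) - 30032 = \left(168 \cdot 13 \left(-10 + 169 - 39\right) - 7108\right) - 30032 = \left(168 \cdot 13 \cdot 120 - 7108\right) - 30032 = \left(262080 - 7108\right) - 30032 = 254972 - 30032 = 224940$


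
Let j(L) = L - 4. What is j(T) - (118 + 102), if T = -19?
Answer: -243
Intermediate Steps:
j(L) = -4 + L
j(T) - (118 + 102) = (-4 - 19) - (118 + 102) = -23 - 1*220 = -23 - 220 = -243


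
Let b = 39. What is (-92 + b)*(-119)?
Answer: 6307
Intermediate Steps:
(-92 + b)*(-119) = (-92 + 39)*(-119) = -53*(-119) = 6307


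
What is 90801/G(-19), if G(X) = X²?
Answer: 4779/19 ≈ 251.53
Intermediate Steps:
90801/G(-19) = 90801/((-19)²) = 90801/361 = 90801*(1/361) = 4779/19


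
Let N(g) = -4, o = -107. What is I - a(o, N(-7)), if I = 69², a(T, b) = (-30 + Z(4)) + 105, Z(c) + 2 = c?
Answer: 4684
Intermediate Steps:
Z(c) = -2 + c
a(T, b) = 77 (a(T, b) = (-30 + (-2 + 4)) + 105 = (-30 + 2) + 105 = -28 + 105 = 77)
I = 4761
I - a(o, N(-7)) = 4761 - 1*77 = 4761 - 77 = 4684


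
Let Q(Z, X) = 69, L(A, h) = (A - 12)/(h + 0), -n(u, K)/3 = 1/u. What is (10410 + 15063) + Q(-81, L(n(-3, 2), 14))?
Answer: 25542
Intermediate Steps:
n(u, K) = -3/u
L(A, h) = (-12 + A)/h
(10410 + 15063) + Q(-81, L(n(-3, 2), 14)) = (10410 + 15063) + 69 = 25473 + 69 = 25542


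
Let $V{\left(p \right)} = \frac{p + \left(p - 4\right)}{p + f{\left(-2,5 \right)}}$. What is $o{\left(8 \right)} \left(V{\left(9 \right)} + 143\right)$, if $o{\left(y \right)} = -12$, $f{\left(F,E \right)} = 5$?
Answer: $-1728$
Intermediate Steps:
$V{\left(p \right)} = \frac{-4 + 2 p}{5 + p}$ ($V{\left(p \right)} = \frac{p + \left(p - 4\right)}{p + 5} = \frac{p + \left(p - 4\right)}{5 + p} = \frac{p + \left(-4 + p\right)}{5 + p} = \frac{-4 + 2 p}{5 + p}$)
$o{\left(8 \right)} \left(V{\left(9 \right)} + 143\right) = - 12 \left(\frac{2 \left(-2 + 9\right)}{5 + 9} + 143\right) = - 12 \left(2 \cdot \frac{1}{14} \cdot 7 + 143\right) = - 12 \left(1 + 143\right) = \left(-12\right) 144 = -1728$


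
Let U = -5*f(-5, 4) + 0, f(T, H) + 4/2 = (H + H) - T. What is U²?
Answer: 3025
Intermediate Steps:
f(T, H) = -2 - T + 2*H (f(T, H) = -2 + ((H + H) - T) = -2 + (2*H - T) = -2 + (-T + 2*H) = -2 - T + 2*H)
U = -55 (U = -5*(-2 - 1*(-5) + 2*4) + 0 = -5*(-2 + 5 + 8) + 0 = -5*11 + 0 = -55 + 0 = -55)
U² = (-55)² = 3025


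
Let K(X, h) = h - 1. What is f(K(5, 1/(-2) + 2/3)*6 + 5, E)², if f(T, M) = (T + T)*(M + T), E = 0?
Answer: 0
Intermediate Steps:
K(X, h) = -1 + h
f(T, M) = 2*T*(M + T) (f(T, M) = (2*T)*(M + T) = 2*T*(M + T))
f(K(5, 1/(-2) + 2/3)*6 + 5, E)² = (2*((-1 + (1/(-2) + 2/3))*6 + 5)*(0 + ((-1 + (1/(-2) + 2/3))*6 + 5)))² = (2*((-1 + (1*(-½) + 2*(⅓)))*6 + 5)*(0 + ((-1 + (1*(-½) + 2*(⅓)))*6 + 5)))² = (2*((-1 + (-½ + ⅔))*6 + 5)*(0 + ((-1 + (-½ + ⅔))*6 + 5)))² = (2*((-1 + ⅙)*6 + 5)*(0 + ((-1 + ⅙)*6 + 5)))² = (2*(-⅚*6 + 5)*(0 + (-⅚*6 + 5)))² = (2*(-5 + 5)*(0 + (-5 + 5)))² = (2*0*(0 + 0))² = (2*0*0)² = 0² = 0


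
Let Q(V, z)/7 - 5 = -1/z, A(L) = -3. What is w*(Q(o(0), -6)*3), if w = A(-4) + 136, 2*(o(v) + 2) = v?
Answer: 28861/2 ≈ 14431.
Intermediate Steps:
o(v) = -2 + v/2
Q(V, z) = 35 - 7/z (Q(V, z) = 35 + 7*(-1/z) = 35 - 7/z)
w = 133 (w = -3 + 136 = 133)
w*(Q(o(0), -6)*3) = 133*((35 - 7/(-6))*3) = 133*((35 - 7*(-1/6))*3) = 133*((35 + 7/6)*3) = 133*((217/6)*3) = 133*(217/2) = 28861/2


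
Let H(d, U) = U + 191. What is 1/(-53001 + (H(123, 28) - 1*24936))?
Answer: -1/77718 ≈ -1.2867e-5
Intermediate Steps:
H(d, U) = 191 + U
1/(-53001 + (H(123, 28) - 1*24936)) = 1/(-53001 + ((191 + 28) - 1*24936)) = 1/(-53001 + (219 - 24936)) = 1/(-53001 - 24717) = 1/(-77718) = -1/77718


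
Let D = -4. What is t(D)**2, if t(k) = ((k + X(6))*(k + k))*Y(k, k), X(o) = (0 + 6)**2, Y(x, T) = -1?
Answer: 65536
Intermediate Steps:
X(o) = 36 (X(o) = 6**2 = 36)
t(k) = -2*k*(36 + k) (t(k) = ((k + 36)*(k + k))*(-1) = ((36 + k)*(2*k))*(-1) = (2*k*(36 + k))*(-1) = -2*k*(36 + k))
t(D)**2 = (-2*(-4)*(36 - 4))**2 = (-2*(-4)*32)**2 = 256**2 = 65536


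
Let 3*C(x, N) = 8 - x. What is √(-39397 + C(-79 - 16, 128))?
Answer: 2*I*√88566/3 ≈ 198.4*I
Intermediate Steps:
C(x, N) = 8/3 - x/3 (C(x, N) = (8 - x)/3 = 8/3 - x/3)
√(-39397 + C(-79 - 16, 128)) = √(-39397 + (8/3 - (-79 - 16)/3)) = √(-39397 + (8/3 - ⅓*(-95))) = √(-39397 + (8/3 + 95/3)) = √(-39397 + 103/3) = √(-118088/3) = 2*I*√88566/3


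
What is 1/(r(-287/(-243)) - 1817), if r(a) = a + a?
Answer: -243/440957 ≈ -0.00055107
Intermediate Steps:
r(a) = 2*a
1/(r(-287/(-243)) - 1817) = 1/(2*(-287/(-243)) - 1817) = 1/(2*(-287*(-1/243)) - 1817) = 1/(2*(287/243) - 1817) = 1/(574/243 - 1817) = 1/(-440957/243) = -243/440957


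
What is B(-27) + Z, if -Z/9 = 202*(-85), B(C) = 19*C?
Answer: 154017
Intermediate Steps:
Z = 154530 (Z = -1818*(-85) = -9*(-17170) = 154530)
B(-27) + Z = 19*(-27) + 154530 = -513 + 154530 = 154017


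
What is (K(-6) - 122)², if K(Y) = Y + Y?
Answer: 17956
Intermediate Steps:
K(Y) = 2*Y
(K(-6) - 122)² = (2*(-6) - 122)² = (-12 - 122)² = (-134)² = 17956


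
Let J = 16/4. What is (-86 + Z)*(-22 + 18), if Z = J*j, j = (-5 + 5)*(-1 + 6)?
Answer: 344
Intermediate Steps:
j = 0 (j = 0*5 = 0)
J = 4 (J = 16*(¼) = 4)
Z = 0 (Z = 4*0 = 0)
(-86 + Z)*(-22 + 18) = (-86 + 0)*(-22 + 18) = -86*(-4) = 344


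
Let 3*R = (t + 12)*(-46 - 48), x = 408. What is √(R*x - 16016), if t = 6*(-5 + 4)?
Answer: 4*I*√5795 ≈ 304.5*I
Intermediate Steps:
t = -6 (t = 6*(-1) = -6)
R = -188 (R = ((-6 + 12)*(-46 - 48))/3 = (6*(-94))/3 = (⅓)*(-564) = -188)
√(R*x - 16016) = √(-188*408 - 16016) = √(-76704 - 16016) = √(-92720) = 4*I*√5795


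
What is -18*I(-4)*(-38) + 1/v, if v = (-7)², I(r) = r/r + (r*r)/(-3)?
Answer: -145235/49 ≈ -2964.0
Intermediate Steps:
I(r) = 1 - r²/3 (I(r) = 1 + r²*(-⅓) = 1 - r²/3)
v = 49
-18*I(-4)*(-38) + 1/v = -18*(1 - ⅓*(-4)²)*(-38) + 1/49 = -18*(1 - ⅓*16)*(-38) + 1/49 = -18*(1 - 16/3)*(-38) + 1/49 = -(-78)*(-38) + 1/49 = -18*494/3 + 1/49 = -2964 + 1/49 = -145235/49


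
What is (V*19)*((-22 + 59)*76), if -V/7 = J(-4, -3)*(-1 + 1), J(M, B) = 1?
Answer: 0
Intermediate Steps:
V = 0 (V = -7*(-1 + 1) = -7*0 = 0)
(V*19)*((-22 + 59)*76) = (0*19)*((-22 + 59)*76) = 0*(37*76) = 0*2812 = 0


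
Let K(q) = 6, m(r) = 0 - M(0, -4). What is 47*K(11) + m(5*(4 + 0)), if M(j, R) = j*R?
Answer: 282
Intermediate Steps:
M(j, R) = R*j
m(r) = 0 (m(r) = 0 - (-4)*0 = 0 - 1*0 = 0 + 0 = 0)
47*K(11) + m(5*(4 + 0)) = 47*6 + 0 = 282 + 0 = 282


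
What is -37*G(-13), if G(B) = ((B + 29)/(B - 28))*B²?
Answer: 100048/41 ≈ 2440.2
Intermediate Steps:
G(B) = B²*(29 + B)/(-28 + B) (G(B) = ((29 + B)/(-28 + B))*B² = B²*(29 + B)/(-28 + B))
-37*G(-13) = -37*(-13)²*(29 - 13)/(-28 - 13) = -6253*16/(-41) = -6253*(-1)*16/41 = -37*(-2704/41) = 100048/41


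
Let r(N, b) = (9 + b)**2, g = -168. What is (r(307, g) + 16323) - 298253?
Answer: -256649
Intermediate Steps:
(r(307, g) + 16323) - 298253 = ((9 - 168)**2 + 16323) - 298253 = ((-159)**2 + 16323) - 298253 = (25281 + 16323) - 298253 = 41604 - 298253 = -256649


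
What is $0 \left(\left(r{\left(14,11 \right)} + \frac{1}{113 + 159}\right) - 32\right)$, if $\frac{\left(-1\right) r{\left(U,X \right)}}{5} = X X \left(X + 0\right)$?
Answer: $0$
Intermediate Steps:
$r{\left(U,X \right)} = - 5 X^{3}$ ($r{\left(U,X \right)} = - 5 X X \left(X + 0\right) = - 5 X^{2} X = - 5 X^{3}$)
$0 \left(\left(r{\left(14,11 \right)} + \frac{1}{113 + 159}\right) - 32\right) = 0 \left(\left(- 5 \cdot 11^{3} + \frac{1}{113 + 159}\right) - 32\right) = 0 \left(\left(\left(-5\right) 1331 + \frac{1}{272}\right) - 32\right) = 0 \left(\left(-6655 + \frac{1}{272}\right) - 32\right) = 0 \left(- \frac{1810159}{272} - 32\right) = 0 \left(- \frac{1818863}{272}\right) = 0$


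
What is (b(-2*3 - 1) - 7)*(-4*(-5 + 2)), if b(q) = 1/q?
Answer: -600/7 ≈ -85.714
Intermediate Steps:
(b(-2*3 - 1) - 7)*(-4*(-5 + 2)) = (1/(-2*3 - 1) - 7)*(-4*(-5 + 2)) = (1/(-6 - 1) - 7)*(-4*(-3)) = (1/(-7) - 7)*12 = (-⅐ - 7)*12 = -50/7*12 = -600/7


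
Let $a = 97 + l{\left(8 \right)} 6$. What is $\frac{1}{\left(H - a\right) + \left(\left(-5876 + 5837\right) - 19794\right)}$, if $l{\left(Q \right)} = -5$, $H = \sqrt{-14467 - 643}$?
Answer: $- \frac{1990}{39602511} - \frac{i \sqrt{15110}}{396025110} \approx -5.0249 \cdot 10^{-5} - 3.1039 \cdot 10^{-7} i$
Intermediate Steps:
$H = i \sqrt{15110}$ ($H = \sqrt{-15110} = i \sqrt{15110} \approx 122.92 i$)
$a = 67$ ($a = 97 - 30 = 67$)
$\frac{1}{\left(H - a\right) + \left(\left(-5876 + 5837\right) - 19794\right)} = \frac{1}{\left(i \sqrt{15110} - 67\right) + \left(\left(-5876 + 5837\right) - 19794\right)} = \frac{1}{\left(i \sqrt{15110} - 67\right) - 19833} = \frac{1}{\left(-67 + i \sqrt{15110}\right) - 19833} = \frac{1}{-19900 + i \sqrt{15110}}$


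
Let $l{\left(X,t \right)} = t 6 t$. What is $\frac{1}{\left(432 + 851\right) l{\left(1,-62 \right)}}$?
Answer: $\frac{1}{29591112} \approx 3.3794 \cdot 10^{-8}$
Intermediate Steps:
$l{\left(X,t \right)} = 6 t^{2}$ ($l{\left(X,t \right)} = 6 t t = 6 t^{2}$)
$\frac{1}{\left(432 + 851\right) l{\left(1,-62 \right)}} = \frac{1}{\left(432 + 851\right) 6 \left(-62\right)^{2}} = \frac{1}{1283 \cdot 6 \cdot 3844} = \frac{1}{1283 \cdot 23064} = \frac{1}{1283} \cdot \frac{1}{23064} = \frac{1}{29591112}$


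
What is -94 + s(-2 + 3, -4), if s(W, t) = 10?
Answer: -84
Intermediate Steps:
-94 + s(-2 + 3, -4) = -94 + 10 = -84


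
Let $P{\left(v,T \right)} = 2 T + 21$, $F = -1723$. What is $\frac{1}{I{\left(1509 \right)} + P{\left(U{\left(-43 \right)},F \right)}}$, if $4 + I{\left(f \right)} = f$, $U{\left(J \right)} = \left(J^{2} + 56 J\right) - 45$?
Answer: $- \frac{1}{1920} \approx -0.00052083$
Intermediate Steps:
$U{\left(J \right)} = -45 + J^{2} + 56 J$
$I{\left(f \right)} = -4 + f$
$P{\left(v,T \right)} = 21 + 2 T$
$\frac{1}{I{\left(1509 \right)} + P{\left(U{\left(-43 \right)},F \right)}} = \frac{1}{\left(-4 + 1509\right) + \left(21 + 2 \left(-1723\right)\right)} = \frac{1}{1505 + \left(21 - 3446\right)} = \frac{1}{1505 - 3425} = \frac{1}{-1920} = - \frac{1}{1920}$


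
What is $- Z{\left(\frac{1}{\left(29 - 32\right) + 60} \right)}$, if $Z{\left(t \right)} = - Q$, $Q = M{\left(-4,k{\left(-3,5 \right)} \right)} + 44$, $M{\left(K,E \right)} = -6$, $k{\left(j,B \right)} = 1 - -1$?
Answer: $38$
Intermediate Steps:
$k{\left(j,B \right)} = 2$ ($k{\left(j,B \right)} = 1 + 1 = 2$)
$Q = 38$ ($Q = -6 + 44 = 38$)
$Z{\left(t \right)} = -38$ ($Z{\left(t \right)} = \left(-1\right) 38 = -38$)
$- Z{\left(\frac{1}{\left(29 - 32\right) + 60} \right)} = \left(-1\right) \left(-38\right) = 38$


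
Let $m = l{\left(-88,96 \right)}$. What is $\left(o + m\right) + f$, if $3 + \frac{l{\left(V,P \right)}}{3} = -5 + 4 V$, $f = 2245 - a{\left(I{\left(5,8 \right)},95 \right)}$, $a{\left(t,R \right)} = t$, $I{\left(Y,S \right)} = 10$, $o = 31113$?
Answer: $32268$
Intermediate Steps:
$f = 2235$ ($f = 2245 - 10 = 2235$)
$l{\left(V,P \right)} = -24 + 12 V$ ($l{\left(V,P \right)} = -9 + 3 \left(-5 + 4 V\right) = -9 + \left(-15 + 12 V\right) = -24 + 12 V$)
$m = -1080$ ($m = -24 + 12 \left(-88\right) = -24 - 1056 = -1080$)
$\left(o + m\right) + f = \left(31113 - 1080\right) + 2235 = 30033 + 2235 = 32268$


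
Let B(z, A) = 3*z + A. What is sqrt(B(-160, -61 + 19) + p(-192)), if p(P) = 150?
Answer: 2*I*sqrt(93) ≈ 19.287*I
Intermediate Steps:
B(z, A) = A + 3*z
sqrt(B(-160, -61 + 19) + p(-192)) = sqrt(((-61 + 19) + 3*(-160)) + 150) = sqrt((-42 - 480) + 150) = sqrt(-522 + 150) = sqrt(-372) = 2*I*sqrt(93)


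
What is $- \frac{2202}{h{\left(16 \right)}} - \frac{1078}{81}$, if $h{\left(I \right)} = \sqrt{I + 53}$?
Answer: $- \frac{1078}{81} - \frac{734 \sqrt{69}}{23} \approx -278.4$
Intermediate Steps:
$h{\left(I \right)} = \sqrt{53 + I}$
$- \frac{2202}{h{\left(16 \right)}} - \frac{1078}{81} = - \frac{2202}{\sqrt{53 + 16}} - \frac{1078}{81} = - \frac{2202}{\sqrt{69}} - \frac{1078}{81} = - 2202 \frac{\sqrt{69}}{69} - \frac{1078}{81} = - \frac{734 \sqrt{69}}{23} - \frac{1078}{81} = - \frac{1078}{81} - \frac{734 \sqrt{69}}{23}$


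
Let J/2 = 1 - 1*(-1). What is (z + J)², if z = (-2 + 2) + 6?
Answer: 100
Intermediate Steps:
z = 6 (z = 0 + 6 = 6)
J = 4 (J = 2*(1 - 1*(-1)) = 2*(1 + 1) = 2*2 = 4)
(z + J)² = (6 + 4)² = 10² = 100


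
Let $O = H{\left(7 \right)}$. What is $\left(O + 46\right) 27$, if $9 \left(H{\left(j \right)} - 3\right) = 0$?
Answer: $1323$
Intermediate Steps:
$H{\left(j \right)} = 3$ ($H{\left(j \right)} = 3 + \frac{1}{9} \cdot 0 = 3 + 0 = 3$)
$O = 3$
$\left(O + 46\right) 27 = \left(3 + 46\right) 27 = 49 \cdot 27 = 1323$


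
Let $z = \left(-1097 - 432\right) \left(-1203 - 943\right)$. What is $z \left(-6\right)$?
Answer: $-19687404$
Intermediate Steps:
$z = 3281234$ ($z = \left(-1529\right) \left(-2146\right) = 3281234$)
$z \left(-6\right) = 3281234 \left(-6\right) = -19687404$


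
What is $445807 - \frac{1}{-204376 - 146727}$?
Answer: $\frac{156524175122}{351103} \approx 4.4581 \cdot 10^{5}$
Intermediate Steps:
$445807 - \frac{1}{-204376 - 146727} = 445807 - \frac{1}{-351103} = 445807 - - \frac{1}{351103} = 445807 + \frac{1}{351103} = \frac{156524175122}{351103}$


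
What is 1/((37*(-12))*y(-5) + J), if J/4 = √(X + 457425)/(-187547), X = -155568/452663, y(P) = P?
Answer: 2945553864125649895/6539129578082863810624 + 187547*√93728046438572241/19617388734248591431872 ≈ 0.00045045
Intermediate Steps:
X = -155568/452663 (X = -155568*1/452663 = -155568/452663 ≈ -0.34367)
J = -4*√93728046438572241/84895587661 (J = 4*(√(-155568/452663 + 457425)/(-187547)) = 4*(√(207059217207/452663)*(-1/187547)) = 4*((√93728046438572241/452663)*(-1/187547)) = 4*(-√93728046438572241/84895587661) = -4*√93728046438572241/84895587661 ≈ -0.014425)
1/((37*(-12))*y(-5) + J) = 1/((37*(-12))*(-5) - 4*√93728046438572241/84895587661) = 1/(-444*(-5) - 4*√93728046438572241/84895587661) = 1/(2220 - 4*√93728046438572241/84895587661)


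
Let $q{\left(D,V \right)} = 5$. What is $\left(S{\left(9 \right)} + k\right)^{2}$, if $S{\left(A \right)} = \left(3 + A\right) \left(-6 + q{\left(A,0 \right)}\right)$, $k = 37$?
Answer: $625$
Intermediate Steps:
$S{\left(A \right)} = -3 - A$ ($S{\left(A \right)} = \left(3 + A\right) \left(-6 + 5\right) = \left(3 + A\right) \left(-1\right) = -3 - A$)
$\left(S{\left(9 \right)} + k\right)^{2} = \left(\left(-3 - 9\right) + 37\right)^{2} = \left(-12 + 37\right)^{2} = 25^{2} = 625$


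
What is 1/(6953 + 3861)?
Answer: 1/10814 ≈ 9.2473e-5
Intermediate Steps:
1/(6953 + 3861) = 1/10814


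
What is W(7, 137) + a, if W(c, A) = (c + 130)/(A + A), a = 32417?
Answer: 64835/2 ≈ 32418.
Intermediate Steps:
W(c, A) = (130 + c)/(2*A) (W(c, A) = (130 + c)/((2*A)) = (130 + c)*(1/(2*A)) = (130 + c)/(2*A))
W(7, 137) + a = (½)*(130 + 7)/137 + 32417 = (½)*(1/137)*137 + 32417 = ½ + 32417 = 64835/2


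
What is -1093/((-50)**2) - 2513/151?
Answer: -6447543/377500 ≈ -17.080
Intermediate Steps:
-1093/((-50)**2) - 2513/151 = -1093/2500 - 2513*1/151 = -1093*1/2500 - 2513/151 = -1093/2500 - 2513/151 = -6447543/377500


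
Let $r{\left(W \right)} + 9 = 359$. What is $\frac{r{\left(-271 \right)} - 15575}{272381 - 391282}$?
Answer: $\frac{15225}{118901} \approx 0.12805$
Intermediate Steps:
$r{\left(W \right)} = 350$ ($r{\left(W \right)} = -9 + 359 = 350$)
$\frac{r{\left(-271 \right)} - 15575}{272381 - 391282} = \frac{350 - 15575}{272381 - 391282} = - \frac{15225}{-118901} = \left(-15225\right) \left(- \frac{1}{118901}\right) = \frac{15225}{118901}$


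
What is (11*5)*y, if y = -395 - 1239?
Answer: -89870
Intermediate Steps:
y = -1634
(11*5)*y = (11*5)*(-1634) = 55*(-1634) = -89870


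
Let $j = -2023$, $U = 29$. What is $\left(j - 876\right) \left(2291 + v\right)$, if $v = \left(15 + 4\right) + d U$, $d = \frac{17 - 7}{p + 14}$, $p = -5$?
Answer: $- \frac{61110920}{9} \approx -6.7901 \cdot 10^{6}$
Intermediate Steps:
$d = \frac{10}{9}$ ($d = \frac{17 - 7}{-5 + 14} = \frac{10}{9} \approx 1.1111$)
$v = \frac{461}{9}$ ($v = \left(15 + 4\right) + \frac{10}{9} \cdot 29 = 19 + \frac{290}{9} = \frac{461}{9} \approx 51.222$)
$\left(j - 876\right) \left(2291 + v\right) = \left(-2023 - 876\right) \left(2291 + \frac{461}{9}\right) = \left(-2899\right) \frac{21080}{9} = - \frac{61110920}{9}$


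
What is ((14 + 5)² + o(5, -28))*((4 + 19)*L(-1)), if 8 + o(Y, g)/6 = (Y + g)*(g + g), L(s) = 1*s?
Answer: -184943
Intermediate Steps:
L(s) = s
o(Y, g) = -48 + 12*g*(Y + g) (o(Y, g) = -48 + 6*((Y + g)*(g + g)) = -48 + 6*((Y + g)*(2*g)) = -48 + 6*(2*g*(Y + g)) = -48 + 12*g*(Y + g))
((14 + 5)² + o(5, -28))*((4 + 19)*L(-1)) = ((14 + 5)² + (-48 + 12*(-28)² + 12*5*(-28)))*((4 + 19)*(-1)) = (19² + (-48 + 12*784 - 1680))*(23*(-1)) = (361 + (-48 + 9408 - 1680))*(-23) = (361 + 7680)*(-23) = 8041*(-23) = -184943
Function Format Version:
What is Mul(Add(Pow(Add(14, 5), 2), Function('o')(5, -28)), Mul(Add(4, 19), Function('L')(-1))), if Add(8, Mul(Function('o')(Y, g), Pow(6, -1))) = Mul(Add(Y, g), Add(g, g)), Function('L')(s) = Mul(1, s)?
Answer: -184943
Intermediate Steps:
Function('L')(s) = s
Function('o')(Y, g) = Add(-48, Mul(12, g, Add(Y, g))) (Function('o')(Y, g) = Add(-48, Mul(6, Mul(Add(Y, g), Add(g, g)))) = Add(-48, Mul(6, Mul(Add(Y, g), Mul(2, g)))) = Add(-48, Mul(6, Mul(2, g, Add(Y, g)))) = Add(-48, Mul(12, g, Add(Y, g))))
Mul(Add(Pow(Add(14, 5), 2), Function('o')(5, -28)), Mul(Add(4, 19), Function('L')(-1))) = Mul(Add(Pow(Add(14, 5), 2), Add(-48, Mul(12, Pow(-28, 2)), Mul(12, 5, -28))), Mul(Add(4, 19), -1)) = Mul(Add(Pow(19, 2), Add(-48, Mul(12, 784), -1680)), Mul(23, -1)) = Mul(Add(361, Add(-48, 9408, -1680)), -23) = Mul(Add(361, 7680), -23) = Mul(8041, -23) = -184943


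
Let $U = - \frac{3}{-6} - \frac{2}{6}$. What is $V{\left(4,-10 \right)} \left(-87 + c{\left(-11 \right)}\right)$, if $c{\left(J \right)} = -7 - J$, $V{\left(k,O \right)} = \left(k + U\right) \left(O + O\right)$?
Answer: $\frac{20750}{3} \approx 6916.7$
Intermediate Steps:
$U = \frac{1}{6}$ ($U = \left(-3\right) \left(- \frac{1}{6}\right) - \frac{1}{3} = \frac{1}{2} - \frac{1}{3} = \frac{1}{6} \approx 0.16667$)
$V{\left(k,O \right)} = 2 O \left(\frac{1}{6} + k\right)$ ($V{\left(k,O \right)} = \left(k + \frac{1}{6}\right) \left(O + O\right) = \left(\frac{1}{6} + k\right) 2 O = 2 O \left(\frac{1}{6} + k\right)$)
$V{\left(4,-10 \right)} \left(-87 + c{\left(-11 \right)}\right) = \frac{1}{3} \left(-10\right) \left(1 + 6 \cdot 4\right) \left(-87 - -4\right) = \frac{1}{3} \left(-10\right) \left(1 + 24\right) \left(-87 + \left(-7 + 11\right)\right) = \frac{1}{3} \left(-10\right) 25 \left(-87 + 4\right) = \left(- \frac{250}{3}\right) \left(-83\right) = \frac{20750}{3}$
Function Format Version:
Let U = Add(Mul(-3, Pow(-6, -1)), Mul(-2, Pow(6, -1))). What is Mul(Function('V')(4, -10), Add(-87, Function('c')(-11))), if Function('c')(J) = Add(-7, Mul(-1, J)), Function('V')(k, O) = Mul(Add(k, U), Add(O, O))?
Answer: Rational(20750, 3) ≈ 6916.7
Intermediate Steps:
U = Rational(1, 6) (U = Add(Mul(-3, Rational(-1, 6)), Mul(-2, Rational(1, 6))) = Add(Rational(1, 2), Rational(-1, 3)) = Rational(1, 6) ≈ 0.16667)
Function('V')(k, O) = Mul(2, O, Add(Rational(1, 6), k)) (Function('V')(k, O) = Mul(Add(k, Rational(1, 6)), Add(O, O)) = Mul(Add(Rational(1, 6), k), Mul(2, O)) = Mul(2, O, Add(Rational(1, 6), k)))
Mul(Function('V')(4, -10), Add(-87, Function('c')(-11))) = Mul(Mul(Rational(1, 3), -10, Add(1, Mul(6, 4))), Add(-87, Add(-7, Mul(-1, -11)))) = Mul(Mul(Rational(1, 3), -10, Add(1, 24)), Add(-87, Add(-7, 11))) = Mul(Mul(Rational(1, 3), -10, 25), Add(-87, 4)) = Mul(Rational(-250, 3), -83) = Rational(20750, 3)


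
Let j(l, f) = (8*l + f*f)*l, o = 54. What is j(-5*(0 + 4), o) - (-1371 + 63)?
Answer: -53812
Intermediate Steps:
j(l, f) = l*(f**2 + 8*l) (j(l, f) = (8*l + f**2)*l = (f**2 + 8*l)*l = l*(f**2 + 8*l))
j(-5*(0 + 4), o) - (-1371 + 63) = (-5*(0 + 4))*(54**2 + 8*(-5*(0 + 4))) - (-1371 + 63) = (-5*4)*(2916 + 8*(-5*4)) - 1*(-1308) = -20*(2916 + 8*(-20)) + 1308 = -20*(2916 - 160) + 1308 = -20*2756 + 1308 = -55120 + 1308 = -53812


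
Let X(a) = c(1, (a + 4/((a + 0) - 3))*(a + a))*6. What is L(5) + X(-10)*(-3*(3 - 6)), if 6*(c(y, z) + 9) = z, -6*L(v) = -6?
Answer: 17815/13 ≈ 1370.4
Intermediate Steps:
L(v) = 1 (L(v) = -⅙*(-6) = 1)
c(y, z) = -9 + z/6
X(a) = -54 + 2*a*(a + 4/(-3 + a)) (X(a) = (-9 + ((a + 4/((a + 0) - 3))*(a + a))/6)*6 = (-9 + ((a + 4/(a - 3))*(2*a))/6)*6 = (-9 + ((a + 4/(-3 + a))*(2*a))/6)*6 = (-9 + (2*a*(a + 4/(-3 + a)))/6)*6 = (-9 + a*(a + 4/(-3 + a))/3)*6 = -54 + 2*a*(a + 4/(-3 + a)))
L(5) + X(-10)*(-3*(3 - 6)) = 1 + (2*(81 - 27*(-10) - 10*(4 - 10*(-3 - 10)))/(-3 - 10))*(-3*(3 - 6)) = 1 + (2*(81 + 270 - 10*(4 - 10*(-13)))/(-13))*(-3*(-3)) = 1 + (2*(-1/13)*(81 + 270 - 10*(4 + 130)))*9 = 1 + (2*(-1/13)*(81 + 270 - 10*134))*9 = 1 + (2*(-1/13)*(81 + 270 - 1340))*9 = 1 + (2*(-1/13)*(-989))*9 = 1 + (1978/13)*9 = 1 + 17802/13 = 17815/13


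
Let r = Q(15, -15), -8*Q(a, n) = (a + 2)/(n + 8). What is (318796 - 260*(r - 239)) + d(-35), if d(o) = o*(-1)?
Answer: 5332489/14 ≈ 3.8089e+5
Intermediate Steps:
d(o) = -o
Q(a, n) = -(2 + a)/(8*(8 + n)) (Q(a, n) = -(a + 2)/(8*(n + 8)) = -(2 + a)/(8*(8 + n)))
r = 17/56 (r = (-2 - 1*15)/(8*(8 - 15)) = (1/8)*(-2 - 15)/(-7) = (1/8)*(-1/7)*(-17) = 17/56 ≈ 0.30357)
(318796 - 260*(r - 239)) + d(-35) = (318796 - 260*(17/56 - 239)) - 1*(-35) = (318796 - 260*(-13367/56)) + 35 = (318796 + 868855/14) + 35 = 5331999/14 + 35 = 5332489/14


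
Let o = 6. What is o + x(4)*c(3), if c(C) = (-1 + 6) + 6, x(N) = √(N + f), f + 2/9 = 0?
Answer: 6 + 11*√34/3 ≈ 27.380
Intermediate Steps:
f = -2/9 (f = -2/9 + 0 = -2/9 ≈ -0.22222)
x(N) = √(-2/9 + N) (x(N) = √(N - 2/9) = √(-2/9 + N))
c(C) = 11 (c(C) = 5 + 6 = 11)
o + x(4)*c(3) = 6 + (√(-2 + 9*4)/3)*11 = 6 + (√(-2 + 36)/3)*11 = 6 + (√34/3)*11 = 6 + 11*√34/3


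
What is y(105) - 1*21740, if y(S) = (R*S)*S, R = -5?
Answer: -76865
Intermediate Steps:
y(S) = -5*S² (y(S) = (-5*S)*S = -5*S²)
y(105) - 1*21740 = -5*105² - 1*21740 = -5*11025 - 21740 = -55125 - 21740 = -76865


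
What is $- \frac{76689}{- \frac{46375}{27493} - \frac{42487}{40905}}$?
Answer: $\frac{86244538742685}{3065064466} \approx 28138.0$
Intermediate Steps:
$- \frac{76689}{- \frac{46375}{27493} - \frac{42487}{40905}} = - \frac{76689}{- \frac{3065064466}{1124601165}} = \left(-76689\right) \left(- \frac{1124601165}{3065064466}\right) = \frac{86244538742685}{3065064466}$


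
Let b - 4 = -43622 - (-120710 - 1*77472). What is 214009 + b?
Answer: 368573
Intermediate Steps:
b = 154564 (b = 4 + (-43622 - (-120710 - 1*77472)) = 4 + (-43622 - (-120710 - 77472)) = 4 + (-43622 - 1*(-198182)) = 4 + (-43622 + 198182) = 4 + 154560 = 154564)
214009 + b = 214009 + 154564 = 368573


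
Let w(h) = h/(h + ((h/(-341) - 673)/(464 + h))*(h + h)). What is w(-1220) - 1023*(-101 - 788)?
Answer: 108276074445/119057 ≈ 9.0945e+5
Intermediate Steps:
w(h) = h/(h + 2*h*(-673 - h/341)/(464 + h)) (w(h) = h/(h + ((h*(-1/341) - 673)/(464 + h))*(2*h)) = h/(h + ((-h/341 - 673)/(464 + h))*(2*h)) = h/(h + ((-673 - h/341)/(464 + h))*(2*h)) = h/(h + 2*h*(-673 - h/341)/(464 + h)))
w(-1220) - 1023*(-101 - 788) = 341*(464 - 1220)/(3*(-100254 + 113*(-1220))) - 1023*(-101 - 788) = (341/3)*(-756)/(-100254 - 137860) - 1023*(-889) = (341/3)*(-756)/(-238114) + 909447 = (341/3)*(-1/238114)*(-756) + 909447 = 42966/119057 + 909447 = 108276074445/119057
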